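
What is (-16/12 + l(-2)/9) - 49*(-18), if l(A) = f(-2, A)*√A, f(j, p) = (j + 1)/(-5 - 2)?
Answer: 2642/3 + I*√2/63 ≈ 880.67 + 0.022448*I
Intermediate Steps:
f(j, p) = -⅐ - j/7 (f(j, p) = (1 + j)/(-7) = (1 + j)*(-⅐) = -⅐ - j/7)
l(A) = √A/7 (l(A) = (-⅐ - ⅐*(-2))*√A = (-⅐ + 2/7)*√A = √A/7)
(-16/12 + l(-2)/9) - 49*(-18) = (-16/12 + (√(-2)/7)/9) - 49*(-18) = (-16*1/12 + ((I*√2)/7)*(⅑)) + 882 = (-4/3 + (I*√2/7)*(⅑)) + 882 = (-4/3 + I*√2/63) + 882 = 2642/3 + I*√2/63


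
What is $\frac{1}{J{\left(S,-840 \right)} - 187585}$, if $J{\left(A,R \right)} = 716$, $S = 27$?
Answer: $- \frac{1}{186869} \approx -5.3513 \cdot 10^{-6}$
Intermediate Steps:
$\frac{1}{J{\left(S,-840 \right)} - 187585} = \frac{1}{716 - 187585} = \frac{1}{-186869} = - \frac{1}{186869}$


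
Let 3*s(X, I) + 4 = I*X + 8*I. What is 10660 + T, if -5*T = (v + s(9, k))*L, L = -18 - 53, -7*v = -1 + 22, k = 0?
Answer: 158977/15 ≈ 10598.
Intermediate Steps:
s(X, I) = -4/3 + 8*I/3 + I*X/3 (s(X, I) = -4/3 + (I*X + 8*I)/3 = -4/3 + (8*I + I*X)/3 = -4/3 + (8*I/3 + I*X/3) = -4/3 + 8*I/3 + I*X/3)
v = -3 (v = -(-1 + 22)/7 = -⅐*21 = -3)
L = -71
T = -923/15 (T = -(-3 + (-4/3 + (8/3)*0 + (⅓)*0*9))*(-71)/5 = -(-3 + (-4/3 + 0 + 0))*(-71)/5 = -(-3 - 4/3)*(-71)/5 = -(-13)*(-71)/15 = -⅕*923/3 = -923/15 ≈ -61.533)
10660 + T = 10660 - 923/15 = 158977/15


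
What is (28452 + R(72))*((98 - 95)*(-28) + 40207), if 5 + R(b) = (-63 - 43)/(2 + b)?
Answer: 42228895778/37 ≈ 1.1413e+9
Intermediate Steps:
R(b) = -5 - 106/(2 + b) (R(b) = -5 + (-63 - 43)/(2 + b) = -5 - 106/(2 + b))
(28452 + R(72))*((98 - 95)*(-28) + 40207) = (28452 + (-116 - 5*72)/(2 + 72))*((98 - 95)*(-28) + 40207) = (28452 + (-116 - 360)/74)*(3*(-28) + 40207) = (28452 + (1/74)*(-476))*(-84 + 40207) = (28452 - 238/37)*40123 = (1052486/37)*40123 = 42228895778/37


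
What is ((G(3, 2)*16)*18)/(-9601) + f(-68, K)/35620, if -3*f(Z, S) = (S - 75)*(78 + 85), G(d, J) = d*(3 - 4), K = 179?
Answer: -1354406/19730055 ≈ -0.068647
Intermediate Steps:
G(d, J) = -d (G(d, J) = d*(-1) = -d)
f(Z, S) = 4075 - 163*S/3 (f(Z, S) = -(S - 75)*(78 + 85)/3 = -(-75 + S)*163/3 = -(-12225 + 163*S)/3 = 4075 - 163*S/3)
((G(3, 2)*16)*18)/(-9601) + f(-68, K)/35620 = ((-1*3*16)*18)/(-9601) + (4075 - 163/3*179)/35620 = (-3*16*18)*(-1/9601) + (4075 - 29177/3)*(1/35620) = -48*18*(-1/9601) - 16952/3*1/35620 = -864*(-1/9601) - 326/2055 = 864/9601 - 326/2055 = -1354406/19730055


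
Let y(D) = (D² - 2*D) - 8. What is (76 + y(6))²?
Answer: 8464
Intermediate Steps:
y(D) = -8 + D² - 2*D
(76 + y(6))² = (76 + (-8 + 6² - 2*6))² = (76 + (-8 + 36 - 12))² = (76 + 16)² = 92² = 8464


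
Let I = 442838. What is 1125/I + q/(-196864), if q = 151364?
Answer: -8351032379/10897357504 ≈ -0.76634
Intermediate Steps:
1125/I + q/(-196864) = 1125/442838 + 151364/(-196864) = 1125*(1/442838) + 151364*(-1/196864) = 1125/442838 - 37841/49216 = -8351032379/10897357504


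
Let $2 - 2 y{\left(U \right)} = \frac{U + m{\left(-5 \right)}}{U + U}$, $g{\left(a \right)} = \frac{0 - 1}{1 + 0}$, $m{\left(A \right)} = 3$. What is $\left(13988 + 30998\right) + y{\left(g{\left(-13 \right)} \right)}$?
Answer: $\frac{89975}{2} \approx 44988.0$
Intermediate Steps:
$g{\left(a \right)} = -1$ ($g{\left(a \right)} = - 1^{-1} = \left(-1\right) 1 = -1$)
$y{\left(U \right)} = 1 - \frac{3 + U}{4 U}$ ($y{\left(U \right)} = 1 - \frac{\left(U + 3\right) \frac{1}{U + U}}{2} = 1 - \frac{\left(3 + U\right) \frac{1}{2 U}}{2} = 1 - \frac{\frac{1}{2} \frac{1}{U} \left(3 + U\right)}{2} = 1 - \frac{3 + U}{4 U}$)
$\left(13988 + 30998\right) + y{\left(g{\left(-13 \right)} \right)} = \left(13988 + 30998\right) + \frac{3 \left(-1 - 1\right)}{4 \left(-1\right)} = 44986 + \frac{3}{4} \left(-1\right) \left(-2\right) = 44986 + \frac{3}{2} = \frac{89975}{2}$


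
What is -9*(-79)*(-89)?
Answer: -63279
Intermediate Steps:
-9*(-79)*(-89) = 711*(-89) = -63279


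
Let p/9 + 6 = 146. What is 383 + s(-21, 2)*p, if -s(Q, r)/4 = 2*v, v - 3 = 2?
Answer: -50017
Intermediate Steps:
p = 1260 (p = -54 + 9*146 = -54 + 1314 = 1260)
v = 5 (v = 3 + 2 = 5)
s(Q, r) = -40 (s(Q, r) = -8*5 = -4*10 = -40)
383 + s(-21, 2)*p = 383 - 40*1260 = 383 - 50400 = -50017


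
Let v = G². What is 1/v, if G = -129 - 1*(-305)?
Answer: 1/30976 ≈ 3.2283e-5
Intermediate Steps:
G = 176 (G = -129 + 305 = 176)
v = 30976 (v = 176² = 30976)
1/v = 1/30976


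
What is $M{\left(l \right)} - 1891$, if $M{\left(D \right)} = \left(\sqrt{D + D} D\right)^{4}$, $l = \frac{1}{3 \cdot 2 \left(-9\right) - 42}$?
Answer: $- \frac{370048745078783}{195689447424} \approx -1891.0$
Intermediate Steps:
$l = - \frac{1}{96}$ ($l = \frac{1}{6 \left(-9\right) - 42} = \frac{1}{-54 - 42} = \frac{1}{-96} = - \frac{1}{96} \approx -0.010417$)
$M{\left(D \right)} = 4 D^{6}$ ($M{\left(D \right)} = \left(\sqrt{2 D} D\right)^{4} = \left(\sqrt{2} \sqrt{D} D\right)^{4} = \left(\sqrt{2} D^{\frac{3}{2}}\right)^{4} = 4 D^{6}$)
$M{\left(l \right)} - 1891 = 4 \left(- \frac{1}{96}\right)^{6} - 1891 = 4 \cdot \frac{1}{782757789696} - 1891 = \frac{1}{195689447424} - 1891 = - \frac{370048745078783}{195689447424}$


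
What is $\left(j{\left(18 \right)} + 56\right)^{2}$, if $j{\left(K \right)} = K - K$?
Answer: $3136$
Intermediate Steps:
$j{\left(K \right)} = 0$
$\left(j{\left(18 \right)} + 56\right)^{2} = \left(0 + 56\right)^{2} = 56^{2} = 3136$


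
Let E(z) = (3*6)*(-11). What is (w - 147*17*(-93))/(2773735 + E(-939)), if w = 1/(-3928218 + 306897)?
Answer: 841620349646/10043867782377 ≈ 0.083794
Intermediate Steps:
E(z) = -198 (E(z) = 18*(-11) = -198)
w = -1/3621321 (w = 1/(-3621321) = -1/3621321 ≈ -2.7614e-7)
(w - 147*17*(-93))/(2773735 + E(-939)) = (-1/3621321 - 147*17*(-93))/(2773735 - 198) = (-1/3621321 - 2499*(-93))/2773537 = (-1/3621321 + 232407)*(1/2773537) = (841620349646/3621321)*(1/2773537) = 841620349646/10043867782377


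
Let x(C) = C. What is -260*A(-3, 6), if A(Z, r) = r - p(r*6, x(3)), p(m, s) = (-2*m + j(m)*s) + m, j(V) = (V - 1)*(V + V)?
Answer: 1954680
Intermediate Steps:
j(V) = 2*V*(-1 + V) (j(V) = (-1 + V)*(2*V) = 2*V*(-1 + V))
p(m, s) = -m + 2*m*s*(-1 + m) (p(m, s) = (-2*m + (2*m*(-1 + m))*s) + m = (-2*m + 2*m*s*(-1 + m)) + m = -m + 2*m*s*(-1 + m))
A(Z, r) = r - 6*r*(-7 + 36*r) (A(Z, r) = r - r*6*(-1 + 2*3*(-1 + r*6)) = r - 6*r*(-1 + 2*3*(-1 + 6*r)) = r - 6*r*(-1 + (-6 + 36*r)) = r - 6*r*(-7 + 36*r))
-260*A(-3, 6) = -1560*(43 - 216*6) = -1560*(43 - 1296) = -1560*(-1253) = -260*(-7518) = 1954680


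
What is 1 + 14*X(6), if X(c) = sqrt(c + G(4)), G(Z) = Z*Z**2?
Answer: 1 + 14*sqrt(70) ≈ 118.13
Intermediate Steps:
G(Z) = Z**3
X(c) = sqrt(64 + c) (X(c) = sqrt(c + 4**3) = sqrt(c + 64) = sqrt(64 + c))
1 + 14*X(6) = 1 + 14*sqrt(64 + 6) = 1 + 14*sqrt(70)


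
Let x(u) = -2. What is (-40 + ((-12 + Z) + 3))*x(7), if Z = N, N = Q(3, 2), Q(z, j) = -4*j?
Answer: 114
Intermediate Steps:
N = -8 (N = -4*2 = -8)
Z = -8
(-40 + ((-12 + Z) + 3))*x(7) = (-40 + ((-12 - 8) + 3))*(-2) = (-40 + (-20 + 3))*(-2) = (-40 - 17)*(-2) = -57*(-2) = 114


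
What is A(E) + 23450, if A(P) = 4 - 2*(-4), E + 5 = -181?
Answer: 23462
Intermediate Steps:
E = -186 (E = -5 - 181 = -186)
A(P) = 12 (A(P) = 4 + 8 = 12)
A(E) + 23450 = 12 + 23450 = 23462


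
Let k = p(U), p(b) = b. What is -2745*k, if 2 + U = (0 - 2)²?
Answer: -5490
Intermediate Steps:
U = 2 (U = -2 + (0 - 2)² = -2 + (-2)² = -2 + 4 = 2)
k = 2
-2745*k = -2745*2 = -5490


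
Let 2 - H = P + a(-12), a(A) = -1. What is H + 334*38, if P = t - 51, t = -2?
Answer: 12748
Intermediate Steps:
P = -53 (P = -2 - 51 = -53)
H = 56 (H = 2 - (-53 - 1) = 2 - 1*(-54) = 2 + 54 = 56)
H + 334*38 = 56 + 334*38 = 56 + 12692 = 12748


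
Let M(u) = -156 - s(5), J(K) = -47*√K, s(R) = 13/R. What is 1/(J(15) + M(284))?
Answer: 3965/199526 - 1175*√15/199526 ≈ -0.0029357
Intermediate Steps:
M(u) = -793/5 (M(u) = -156 - 13/5 = -793/5)
1/(J(15) + M(284)) = 1/(-47*√15 - 793/5) = 1/(-793/5 - 47*√15)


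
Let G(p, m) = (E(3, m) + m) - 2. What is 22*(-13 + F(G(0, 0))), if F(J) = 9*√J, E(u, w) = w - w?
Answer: -286 + 198*I*√2 ≈ -286.0 + 280.01*I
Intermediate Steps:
E(u, w) = 0
G(p, m) = -2 + m (G(p, m) = (0 + m) - 2 = m - 2 = -2 + m)
22*(-13 + F(G(0, 0))) = 22*(-13 + 9*√(-2 + 0)) = 22*(-13 + 9*√(-2)) = 22*(-13 + 9*(I*√2)) = 22*(-13 + 9*I*√2) = -286 + 198*I*√2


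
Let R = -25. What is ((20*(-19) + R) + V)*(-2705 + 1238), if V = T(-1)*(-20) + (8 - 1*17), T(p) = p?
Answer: 577998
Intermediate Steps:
V = 11 (V = -1*(-20) + (8 - 1*17) = 20 + (8 - 17) = 20 - 9 = 11)
((20*(-19) + R) + V)*(-2705 + 1238) = ((20*(-19) - 25) + 11)*(-2705 + 1238) = ((-380 - 25) + 11)*(-1467) = (-405 + 11)*(-1467) = -394*(-1467) = 577998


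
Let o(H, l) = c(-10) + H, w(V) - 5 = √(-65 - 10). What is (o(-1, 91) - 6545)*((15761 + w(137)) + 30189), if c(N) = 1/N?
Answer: -601652051/2 - 65461*I*√3/2 ≈ -3.0083e+8 - 56691.0*I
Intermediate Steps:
w(V) = 5 + 5*I*√3 (w(V) = 5 + √(-65 - 10) = 5 + √(-75) = 5 + 5*I*√3)
o(H, l) = -⅒ + H (o(H, l) = 1/(-10) + H = -⅒ + H)
(o(-1, 91) - 6545)*((15761 + w(137)) + 30189) = ((-⅒ - 1) - 6545)*((15761 + (5 + 5*I*√3)) + 30189) = (-11/10 - 6545)*((15766 + 5*I*√3) + 30189) = -65461*(45955 + 5*I*√3)/10 = -601652051/2 - 65461*I*√3/2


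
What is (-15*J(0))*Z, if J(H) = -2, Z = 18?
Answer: 540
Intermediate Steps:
(-15*J(0))*Z = -15*(-2)*18 = 30*18 = 540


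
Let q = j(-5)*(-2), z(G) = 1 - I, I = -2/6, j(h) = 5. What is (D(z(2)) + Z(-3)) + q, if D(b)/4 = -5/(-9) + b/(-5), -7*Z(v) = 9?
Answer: -3191/315 ≈ -10.130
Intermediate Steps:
I = -⅓ (I = -2*⅙ = -⅓ ≈ -0.33333)
Z(v) = -9/7 (Z(v) = -⅐*9 = -9/7)
z(G) = 4/3 (z(G) = 1 - 1*(-⅓) = 1 + ⅓ = 4/3)
D(b) = 20/9 - 4*b/5 (D(b) = 4*(-5/(-9) + b/(-5)) = 4*(-5*(-⅑) + b*(-⅕)) = 4*(5/9 - b/5) = 20/9 - 4*b/5)
q = -10 (q = 5*(-2) = -10)
(D(z(2)) + Z(-3)) + q = ((20/9 - ⅘*4/3) - 9/7) - 10 = ((20/9 - 16/15) - 9/7) - 10 = (52/45 - 9/7) - 10 = -41/315 - 10 = -3191/315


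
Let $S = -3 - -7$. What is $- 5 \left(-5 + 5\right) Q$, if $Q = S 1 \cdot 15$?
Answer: $0$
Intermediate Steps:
$S = 4$ ($S = -3 + 7 = 4$)
$Q = 60$ ($Q = 4 \cdot 1 \cdot 15 = 4 \cdot 15 = 60$)
$- 5 \left(-5 + 5\right) Q = - 5 \left(-5 + 5\right) 60 = \left(-5\right) 0 \cdot 60 = 0 \cdot 60 = 0$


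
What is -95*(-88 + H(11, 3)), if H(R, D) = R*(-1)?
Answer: 9405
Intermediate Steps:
H(R, D) = -R
-95*(-88 + H(11, 3)) = -95*(-88 - 1*11) = -95*(-88 - 11) = -95*(-99) = 9405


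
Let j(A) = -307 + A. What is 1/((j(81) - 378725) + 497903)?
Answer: 1/118952 ≈ 8.4068e-6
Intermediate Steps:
1/((j(81) - 378725) + 497903) = 1/(((-307 + 81) - 378725) + 497903) = 1/((-226 - 378725) + 497903) = 1/(-378951 + 497903) = 1/118952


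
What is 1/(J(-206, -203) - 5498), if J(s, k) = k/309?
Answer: -309/1699085 ≈ -0.00018186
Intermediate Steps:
J(s, k) = k/309 (J(s, k) = k*(1/309) = k/309)
1/(J(-206, -203) - 5498) = 1/((1/309)*(-203) - 5498) = 1/(-203/309 - 5498) = 1/(-1699085/309) = -309/1699085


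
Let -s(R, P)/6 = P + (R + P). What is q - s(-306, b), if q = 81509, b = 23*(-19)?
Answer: 74429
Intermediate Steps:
b = -437
s(R, P) = -12*P - 6*R (s(R, P) = -6*(P + (R + P)) = -6*(P + (P + R)) = -6*(R + 2*P) = -12*P - 6*R)
q - s(-306, b) = 81509 - (-12*(-437) - 6*(-306)) = 81509 - (5244 + 1836) = 81509 - 1*7080 = 81509 - 7080 = 74429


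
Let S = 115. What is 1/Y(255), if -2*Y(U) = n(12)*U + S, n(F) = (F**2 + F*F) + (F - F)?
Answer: -2/73555 ≈ -2.7191e-5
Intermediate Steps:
n(F) = 2*F**2 (n(F) = (F**2 + F**2) + 0 = 2*F**2 + 0 = 2*F**2)
Y(U) = -115/2 - 144*U (Y(U) = -((2*12**2)*U + 115)/2 = -((2*144)*U + 115)/2 = -(288*U + 115)/2 = -(115 + 288*U)/2 = -115/2 - 144*U)
1/Y(255) = 1/(-115/2 - 144*255) = 1/(-115/2 - 36720) = 1/(-73555/2) = -2/73555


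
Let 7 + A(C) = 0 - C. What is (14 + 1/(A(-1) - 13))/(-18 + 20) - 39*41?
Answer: -60497/38 ≈ -1592.0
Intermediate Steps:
A(C) = -7 - C (A(C) = -7 + (0 - C) = -7 - C)
(14 + 1/(A(-1) - 13))/(-18 + 20) - 39*41 = (14 + 1/((-7 - 1*(-1)) - 13))/(-18 + 20) - 39*41 = (14 + 1/((-7 + 1) - 13))/2 - 1599 = (14 + 1/(-6 - 13))*(1/2) - 1599 = (14 + 1/(-19))*(1/2) - 1599 = (14 - 1/19)*(1/2) - 1599 = (265/19)*(1/2) - 1599 = 265/38 - 1599 = -60497/38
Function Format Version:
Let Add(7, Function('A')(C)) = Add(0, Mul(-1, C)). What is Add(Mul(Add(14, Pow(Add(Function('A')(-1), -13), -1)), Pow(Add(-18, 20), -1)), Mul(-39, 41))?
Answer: Rational(-60497, 38) ≈ -1592.0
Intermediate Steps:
Function('A')(C) = Add(-7, Mul(-1, C)) (Function('A')(C) = Add(-7, Add(0, Mul(-1, C))) = Add(-7, Mul(-1, C)))
Add(Mul(Add(14, Pow(Add(Function('A')(-1), -13), -1)), Pow(Add(-18, 20), -1)), Mul(-39, 41)) = Add(Mul(Add(14, Pow(Add(Add(-7, Mul(-1, -1)), -13), -1)), Pow(Add(-18, 20), -1)), Mul(-39, 41)) = Add(Mul(Add(14, Pow(Add(Add(-7, 1), -13), -1)), Pow(2, -1)), -1599) = Add(Mul(Add(14, Pow(Add(-6, -13), -1)), Rational(1, 2)), -1599) = Add(Mul(Add(14, Pow(-19, -1)), Rational(1, 2)), -1599) = Add(Mul(Add(14, Rational(-1, 19)), Rational(1, 2)), -1599) = Add(Mul(Rational(265, 19), Rational(1, 2)), -1599) = Add(Rational(265, 38), -1599) = Rational(-60497, 38)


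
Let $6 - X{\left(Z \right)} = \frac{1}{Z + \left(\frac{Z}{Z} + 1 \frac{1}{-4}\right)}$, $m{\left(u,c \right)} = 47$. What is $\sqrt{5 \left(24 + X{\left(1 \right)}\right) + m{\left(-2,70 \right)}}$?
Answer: $\frac{3 \sqrt{1057}}{7} \approx 13.934$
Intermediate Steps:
$X{\left(Z \right)} = 6 - \frac{1}{\frac{3}{4} + Z}$ ($X{\left(Z \right)} = 6 - \frac{1}{Z + \left(\frac{Z}{Z} + 1 \frac{1}{-4}\right)} = 6 - \frac{1}{Z + \left(1 + 1 \left(- \frac{1}{4}\right)\right)} = 6 - \frac{1}{Z + \left(1 - \frac{1}{4}\right)} = 6 - \frac{1}{Z + \frac{3}{4}} = 6 - \frac{1}{\frac{3}{4} + Z}$)
$\sqrt{5 \left(24 + X{\left(1 \right)}\right) + m{\left(-2,70 \right)}} = \sqrt{5 \left(24 + \frac{2 \left(7 + 12 \cdot 1\right)}{3 + 4 \cdot 1}\right) + 47} = \sqrt{5 \left(24 + \frac{2 \left(7 + 12\right)}{3 + 4}\right) + 47} = \sqrt{5 \left(24 + 2 \cdot \frac{1}{7} \cdot 19\right) + 47} = \sqrt{5 \left(24 + \frac{38}{7}\right) + 47} = \sqrt{5 \cdot \frac{206}{7} + 47} = \sqrt{\frac{1030}{7} + 47} = \sqrt{\frac{1359}{7}} = \frac{3 \sqrt{1057}}{7}$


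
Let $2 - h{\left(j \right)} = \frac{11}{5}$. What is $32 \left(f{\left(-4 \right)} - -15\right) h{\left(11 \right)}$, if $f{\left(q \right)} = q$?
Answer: $- \frac{352}{5} \approx -70.4$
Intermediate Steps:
$h{\left(j \right)} = - \frac{1}{5}$ ($h{\left(j \right)} = 2 - \frac{11}{5} = - \frac{1}{5}$)
$32 \left(f{\left(-4 \right)} - -15\right) h{\left(11 \right)} = 32 \left(-4 - -15\right) \left(- \frac{1}{5}\right) = 32 \left(-4 + 15\right) \left(- \frac{1}{5}\right) = 32 \cdot 11 \left(- \frac{1}{5}\right) = 352 \left(- \frac{1}{5}\right) = - \frac{352}{5}$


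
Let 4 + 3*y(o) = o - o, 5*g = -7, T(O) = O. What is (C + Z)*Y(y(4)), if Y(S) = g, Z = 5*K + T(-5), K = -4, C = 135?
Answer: -154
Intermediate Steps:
g = -7/5 (g = (1/5)*(-7) = -7/5 ≈ -1.4000)
y(o) = -4/3 (y(o) = -4/3 + (o - o)/3 = -4/3 + (1/3)*0 = -4/3 + 0 = -4/3)
Z = -25 (Z = 5*(-4) - 5 = -20 - 5 = -25)
Y(S) = -7/5
(C + Z)*Y(y(4)) = (135 - 25)*(-7/5) = 110*(-7/5) = -154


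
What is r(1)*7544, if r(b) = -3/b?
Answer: -22632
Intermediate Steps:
r(1)*7544 = -3/1*7544 = -3*1*7544 = -3*7544 = -22632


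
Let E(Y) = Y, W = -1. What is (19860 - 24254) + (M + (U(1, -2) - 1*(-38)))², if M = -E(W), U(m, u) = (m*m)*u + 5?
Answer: -2630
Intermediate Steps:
U(m, u) = 5 + u*m² (U(m, u) = m²*u + 5 = u*m² + 5 = 5 + u*m²)
M = 1 (M = -1*(-1) = 1)
(19860 - 24254) + (M + (U(1, -2) - 1*(-38)))² = (19860 - 24254) + (1 + ((5 - 2*1²) - 1*(-38)))² = -4394 + (1 + ((5 - 2*1) + 38))² = -4394 + (1 + ((5 - 2) + 38))² = -4394 + (1 + (3 + 38))² = -4394 + (1 + 41)² = -4394 + 42² = -4394 + 1764 = -2630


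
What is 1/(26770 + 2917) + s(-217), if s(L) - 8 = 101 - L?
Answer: 9677963/29687 ≈ 326.00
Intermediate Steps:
s(L) = 109 - L (s(L) = 8 + (101 - L) = 109 - L)
1/(26770 + 2917) + s(-217) = 1/(26770 + 2917) + (109 - 1*(-217)) = 1/29687 + (109 + 217) = 1/29687 + 326 = 9677963/29687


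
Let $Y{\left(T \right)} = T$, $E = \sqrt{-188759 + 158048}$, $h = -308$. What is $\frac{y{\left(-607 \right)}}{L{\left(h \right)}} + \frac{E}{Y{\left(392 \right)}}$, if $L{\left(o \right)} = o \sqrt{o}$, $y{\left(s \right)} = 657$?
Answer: $\frac{i \left(121 \sqrt{30711} + 657 \sqrt{77}\right)}{47432} \approx 0.5686 i$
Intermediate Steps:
$E = i \sqrt{30711}$ ($E = \sqrt{-30711} = i \sqrt{30711} \approx 175.25 i$)
$L{\left(o \right)} = o^{\frac{3}{2}}$
$\frac{y{\left(-607 \right)}}{L{\left(h \right)}} + \frac{E}{Y{\left(392 \right)}} = \frac{657}{\left(-308\right)^{\frac{3}{2}}} + \frac{i \sqrt{30711}}{392} = \frac{657}{\left(-616\right) i \sqrt{77}} + i \sqrt{30711} \cdot \frac{1}{392} = 657 \frac{i \sqrt{77}}{47432} + \frac{i \sqrt{30711}}{392} = \frac{657 i \sqrt{77}}{47432} + \frac{i \sqrt{30711}}{392} = \frac{i \sqrt{30711}}{392} + \frac{657 i \sqrt{77}}{47432}$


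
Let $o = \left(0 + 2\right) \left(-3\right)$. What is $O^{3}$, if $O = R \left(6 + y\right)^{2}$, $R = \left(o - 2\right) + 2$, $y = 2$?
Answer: $-56623104$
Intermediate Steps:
$o = -6$ ($o = 2 \left(-3\right) = -6$)
$R = -6$ ($R = \left(-6 - 2\right) + 2 = -8 + 2 = -6$)
$O = -384$ ($O = - 6 \left(6 + 2\right)^{2} = - 6 \cdot 8^{2} = \left(-6\right) 64 = -384$)
$O^{3} = \left(-384\right)^{3} = -56623104$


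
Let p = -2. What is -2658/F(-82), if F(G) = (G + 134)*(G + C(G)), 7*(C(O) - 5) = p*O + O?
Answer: 9303/11882 ≈ 0.78295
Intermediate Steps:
C(O) = 5 - O/7 (C(O) = 5 + (-2*O + O)/7 = 5 + (-O)/7 = 5 - O/7)
F(G) = (5 + 6*G/7)*(134 + G) (F(G) = (G + 134)*(G + (5 - G/7)) = (134 + G)*(5 + 6*G/7) = (5 + 6*G/7)*(134 + G))
-2658/F(-82) = -2658/(670 + (6/7)*(-82)**2 + (839/7)*(-82)) = -2658/(670 + (6/7)*6724 - 68798/7) = -2658/(670 + 40344/7 - 68798/7) = -2658/(-23764/7) = -2658*(-7/23764) = 9303/11882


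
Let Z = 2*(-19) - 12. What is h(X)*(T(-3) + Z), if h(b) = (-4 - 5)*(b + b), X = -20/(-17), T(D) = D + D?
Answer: 20160/17 ≈ 1185.9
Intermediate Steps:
T(D) = 2*D
X = 20/17 (X = -20*(-1/17) = 20/17 ≈ 1.1765)
h(b) = -18*b
Z = -50 (Z = -38 - 12 = -50)
h(X)*(T(-3) + Z) = (-18*20/17)*(2*(-3) - 50) = -360*(-6 - 50)/17 = -360/17*(-56) = 20160/17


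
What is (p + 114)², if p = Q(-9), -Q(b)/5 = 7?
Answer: 6241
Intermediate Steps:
Q(b) = -35 (Q(b) = -5*7 = -35)
p = -35
(p + 114)² = (-35 + 114)² = 79² = 6241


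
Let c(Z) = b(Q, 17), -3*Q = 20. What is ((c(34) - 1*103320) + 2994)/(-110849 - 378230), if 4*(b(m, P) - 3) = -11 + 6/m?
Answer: 4013039/19563160 ≈ 0.20513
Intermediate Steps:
Q = -20/3 (Q = -⅓*20 = -20/3 ≈ -6.6667)
b(m, P) = ¼ + 3/(2*m) (b(m, P) = 3 + (-11 + 6/m)/4 = 3 + (-11/4 + 3/(2*m)) = ¼ + 3/(2*m))
c(Z) = 1/40 (c(Z) = (6 - 20/3)/(4*(-20/3)) = (¼)*(-3/20)*(-⅔) = 1/40)
((c(34) - 1*103320) + 2994)/(-110849 - 378230) = ((1/40 - 1*103320) + 2994)/(-110849 - 378230) = ((1/40 - 103320) + 2994)/(-489079) = (-4132799/40 + 2994)*(-1/489079) = -4013039/40*(-1/489079) = 4013039/19563160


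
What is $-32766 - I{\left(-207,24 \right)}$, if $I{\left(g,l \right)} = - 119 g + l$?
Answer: $-57423$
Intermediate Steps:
$I{\left(g,l \right)} = l - 119 g$
$-32766 - I{\left(-207,24 \right)} = -32766 - \left(24 - -24633\right) = -32766 - \left(24 + 24633\right) = -32766 - 24657 = -57423$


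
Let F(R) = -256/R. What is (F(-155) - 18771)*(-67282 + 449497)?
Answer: -222391721307/31 ≈ -7.1739e+9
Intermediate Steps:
(F(-155) - 18771)*(-67282 + 449497) = (-256/(-155) - 18771)*(-67282 + 449497) = (-256*(-1/155) - 18771)*382215 = (256/155 - 18771)*382215 = -2909249/155*382215 = -222391721307/31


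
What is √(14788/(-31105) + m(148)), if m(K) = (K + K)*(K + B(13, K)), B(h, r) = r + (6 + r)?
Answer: 2*√32218335137315/31105 ≈ 364.96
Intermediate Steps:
B(h, r) = 6 + 2*r
m(K) = 2*K*(6 + 3*K) (m(K) = (K + K)*(K + (6 + 2*K)) = (2*K)*(6 + 3*K) = 2*K*(6 + 3*K))
√(14788/(-31105) + m(148)) = √(14788/(-31105) + 6*148*(2 + 148)) = √(14788*(-1/31105) + 6*148*150) = √(-14788/31105 + 133200) = √(4143171212/31105) = 2*√32218335137315/31105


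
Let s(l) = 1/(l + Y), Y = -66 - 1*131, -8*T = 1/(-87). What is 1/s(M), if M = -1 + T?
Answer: -137807/696 ≈ -198.00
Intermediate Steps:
T = 1/696 (T = -1/8/(-87) = -1/8*(-1/87) = 1/696 ≈ 0.0014368)
Y = -197 (Y = -66 - 131 = -197)
M = -695/696 (M = -1 + 1/696 = -695/696 ≈ -0.99856)
s(l) = 1/(-197 + l) (s(l) = 1/(l - 197) = 1/(-197 + l))
1/s(M) = 1/(1/(-197 - 695/696)) = 1/(1/(-137807/696)) = 1/(-696/137807) = -137807/696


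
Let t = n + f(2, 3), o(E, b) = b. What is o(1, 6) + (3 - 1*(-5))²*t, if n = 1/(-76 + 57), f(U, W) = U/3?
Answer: 2582/57 ≈ 45.298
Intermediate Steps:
f(U, W) = U/3 (f(U, W) = U*(⅓) = U/3)
n = -1/19 (n = 1/(-19) = -1/19 ≈ -0.052632)
t = 35/57 (t = -1/19 + (⅓)*2 = -1/19 + ⅔ = 35/57 ≈ 0.61403)
o(1, 6) + (3 - 1*(-5))²*t = 6 + (3 - 1*(-5))²*(35/57) = 6 + (3 + 5)²*(35/57) = 6 + 8²*(35/57) = 6 + 64*(35/57) = 6 + 2240/57 = 2582/57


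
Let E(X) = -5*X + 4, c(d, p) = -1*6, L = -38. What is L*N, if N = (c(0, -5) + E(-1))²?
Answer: -342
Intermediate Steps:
c(d, p) = -6
E(X) = 4 - 5*X
N = 9 (N = (-6 + (4 - 5*(-1)))² = (-6 + (4 + 5))² = (-6 + 9)² = 3² = 9)
L*N = -38*9 = -342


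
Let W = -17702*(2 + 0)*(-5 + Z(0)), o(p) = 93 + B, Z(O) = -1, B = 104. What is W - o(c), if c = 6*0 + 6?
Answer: 212227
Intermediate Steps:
c = 6 (c = 0 + 6 = 6)
o(p) = 197 (o(p) = 93 + 104 = 197)
W = 212424 (W = -17702*(2 + 0)*(-5 - 1) = -35404*(-6) = -17702*(-12) = 212424)
W - o(c) = 212424 - 1*197 = 212424 - 197 = 212227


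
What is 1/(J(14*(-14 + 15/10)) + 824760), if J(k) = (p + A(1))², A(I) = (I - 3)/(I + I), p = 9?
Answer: 1/824824 ≈ 1.2124e-6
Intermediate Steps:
A(I) = (-3 + I)/(2*I) (A(I) = (-3 + I)/((2*I)) = (-3 + I)*(1/(2*I)) = (-3 + I)/(2*I))
J(k) = 64 (J(k) = (9 + (½)*(-3 + 1)/1)² = (9 + (½)*1*(-2))² = (9 - 1)² = 8² = 64)
1/(J(14*(-14 + 15/10)) + 824760) = 1/(64 + 824760) = 1/824824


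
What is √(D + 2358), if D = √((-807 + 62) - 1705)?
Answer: √(2358 + 35*I*√2) ≈ 48.562 + 0.5096*I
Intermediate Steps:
D = 35*I*√2 (D = √(-745 - 1705) = √(-2450) = 35*I*√2 ≈ 49.497*I)
√(D + 2358) = √(35*I*√2 + 2358) = √(2358 + 35*I*√2)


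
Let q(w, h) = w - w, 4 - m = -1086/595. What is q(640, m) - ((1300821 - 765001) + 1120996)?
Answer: -1656816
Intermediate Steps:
m = 3466/595 (m = 4 - (-1086)/595 = 4 - 1*(-1086/595) = 4 + 1086/595 = 3466/595 ≈ 5.8252)
q(w, h) = 0
q(640, m) - ((1300821 - 765001) + 1120996) = 0 - ((1300821 - 765001) + 1120996) = 0 - (535820 + 1120996) = 0 - 1*1656816 = 0 - 1656816 = -1656816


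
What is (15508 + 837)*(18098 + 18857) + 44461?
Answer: 604073936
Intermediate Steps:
(15508 + 837)*(18098 + 18857) + 44461 = 16345*36955 + 44461 = 604029475 + 44461 = 604073936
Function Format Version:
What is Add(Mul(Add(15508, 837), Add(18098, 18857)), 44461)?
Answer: 604073936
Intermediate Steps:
Add(Mul(Add(15508, 837), Add(18098, 18857)), 44461) = Add(Mul(16345, 36955), 44461) = Add(604029475, 44461) = 604073936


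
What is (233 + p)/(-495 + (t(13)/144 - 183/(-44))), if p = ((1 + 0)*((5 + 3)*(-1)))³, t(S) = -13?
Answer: 14256/25085 ≈ 0.56831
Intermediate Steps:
p = -512 (p = (1*(8*(-1)))³ = (1*(-8))³ = (-8)³ = -512)
(233 + p)/(-495 + (t(13)/144 - 183/(-44))) = (233 - 512)/(-495 + (-13/144 - 183/(-44))) = -279/(-495 + (-13*1/144 - 183*(-1/44))) = -279/(-495 + (-13/144 + 183/44)) = -279/(-495 + 6445/1584) = -279/(-777635/1584) = -279*(-1584/777635) = 14256/25085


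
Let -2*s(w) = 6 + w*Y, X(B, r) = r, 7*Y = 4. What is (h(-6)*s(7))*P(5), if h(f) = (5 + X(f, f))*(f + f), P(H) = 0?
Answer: 0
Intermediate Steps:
Y = 4/7 (Y = (1/7)*4 = 4/7 ≈ 0.57143)
s(w) = -3 - 2*w/7 (s(w) = -(6 + w*(4/7))/2 = -(6 + 4*w/7)/2 = -3 - 2*w/7)
h(f) = 2*f*(5 + f) (h(f) = (5 + f)*(f + f) = (5 + f)*(2*f) = 2*f*(5 + f))
(h(-6)*s(7))*P(5) = ((2*(-6)*(5 - 6))*(-3 - 2/7*7))*0 = ((2*(-6)*(-1))*(-3 - 2))*0 = (12*(-5))*0 = -60*0 = 0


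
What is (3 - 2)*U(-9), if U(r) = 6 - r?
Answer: 15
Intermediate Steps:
(3 - 2)*U(-9) = (3 - 2)*(6 - 1*(-9)) = 1*(6 + 9) = 1*15 = 15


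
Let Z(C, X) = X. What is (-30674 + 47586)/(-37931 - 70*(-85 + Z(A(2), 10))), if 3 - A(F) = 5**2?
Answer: -16912/32681 ≈ -0.51749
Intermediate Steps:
A(F) = -22 (A(F) = 3 - 1*5**2 = 3 - 1*25 = 3 - 25 = -22)
(-30674 + 47586)/(-37931 - 70*(-85 + Z(A(2), 10))) = (-30674 + 47586)/(-37931 - 70*(-85 + 10)) = 16912/(-37931 - 70*(-75)) = 16912/(-37931 + 5250) = 16912/(-32681) = 16912*(-1/32681) = -16912/32681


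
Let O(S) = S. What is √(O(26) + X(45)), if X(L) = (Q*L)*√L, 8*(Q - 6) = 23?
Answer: √(416 + 19170*√5)/4 ≈ 52.010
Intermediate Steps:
Q = 71/8 (Q = 6 + (⅛)*23 = 6 + 23/8 = 71/8 ≈ 8.8750)
X(L) = 71*L^(3/2)/8 (X(L) = (71*L/8)*√L = 71*L^(3/2)/8)
√(O(26) + X(45)) = √(26 + 71*45^(3/2)/8) = √(26 + 71*(135*√5)/8) = √(26 + 9585*√5/8)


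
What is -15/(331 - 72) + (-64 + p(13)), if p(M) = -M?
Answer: -19958/259 ≈ -77.058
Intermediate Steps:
-15/(331 - 72) + (-64 + p(13)) = -15/(331 - 72) + (-64 - 1*13) = -15/259 + (-64 - 13) = (1/259)*(-15) - 77 = -15/259 - 77 = -19958/259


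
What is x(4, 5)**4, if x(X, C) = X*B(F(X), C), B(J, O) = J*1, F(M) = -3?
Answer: 20736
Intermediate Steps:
B(J, O) = J
x(X, C) = -3*X (x(X, C) = X*(-3) = -3*X)
x(4, 5)**4 = (-3*4)**4 = (-12)**4 = 20736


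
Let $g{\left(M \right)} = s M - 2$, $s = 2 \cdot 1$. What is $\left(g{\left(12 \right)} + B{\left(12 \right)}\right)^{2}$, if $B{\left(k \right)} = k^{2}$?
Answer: $27556$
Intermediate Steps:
$s = 2$
$g{\left(M \right)} = -2 + 2 M$ ($g{\left(M \right)} = 2 M - 2 = -2 + 2 M$)
$\left(g{\left(12 \right)} + B{\left(12 \right)}\right)^{2} = \left(\left(-2 + 2 \cdot 12\right) + 12^{2}\right)^{2} = \left(\left(-2 + 24\right) + 144\right)^{2} = \left(22 + 144\right)^{2} = 166^{2} = 27556$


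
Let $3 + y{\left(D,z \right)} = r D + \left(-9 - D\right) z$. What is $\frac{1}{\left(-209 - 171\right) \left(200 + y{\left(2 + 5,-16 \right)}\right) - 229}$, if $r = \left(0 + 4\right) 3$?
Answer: $- \frac{1}{204289} \approx -4.895 \cdot 10^{-6}$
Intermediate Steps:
$r = 12$ ($r = 4 \cdot 3 = 12$)
$y{\left(D,z \right)} = -3 + 12 D + z \left(-9 - D\right)$ ($y{\left(D,z \right)} = -3 + \left(12 D + \left(-9 - D\right) z\right) = -3 + \left(12 D + z \left(-9 - D\right)\right) = -3 + 12 D + z \left(-9 - D\right)$)
$\frac{1}{\left(-209 - 171\right) \left(200 + y{\left(2 + 5,-16 \right)}\right) - 229} = \frac{1}{\left(-209 - 171\right) \left(200 - \left(-141 - 12 \left(2 + 5\right) + \left(2 + 5\right) \left(-16\right)\right)\right) - 229} = \frac{1}{- 380 \left(200 + \left(-3 + 144 + 12 \cdot 7 - 7 \left(-16\right)\right)\right) - 229} = \frac{1}{- 380 \left(200 + \left(-3 + 144 + 84 + 112\right)\right) - 229} = \frac{1}{- 380 \left(200 + 337\right) - 229} = \frac{1}{\left(-380\right) 537 - 229} = \frac{1}{-204060 - 229} = \frac{1}{-204289} = - \frac{1}{204289}$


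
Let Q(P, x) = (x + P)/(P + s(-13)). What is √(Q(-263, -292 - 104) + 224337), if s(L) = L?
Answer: √4272319299/138 ≈ 473.64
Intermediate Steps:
Q(P, x) = (P + x)/(-13 + P) (Q(P, x) = (x + P)/(P - 13) = (P + x)/(-13 + P))
√(Q(-263, -292 - 104) + 224337) = √((-263 + (-292 - 104))/(-13 - 263) + 224337) = √((-263 - 396)/(-276) + 224337) = √(-1/276*(-659) + 224337) = √(659/276 + 224337) = √(61917671/276) = √4272319299/138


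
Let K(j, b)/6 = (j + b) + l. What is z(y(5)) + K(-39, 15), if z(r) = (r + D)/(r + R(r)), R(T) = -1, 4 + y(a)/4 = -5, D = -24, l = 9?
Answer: -3270/37 ≈ -88.378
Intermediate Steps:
y(a) = -36 (y(a) = -16 + 4*(-5) = -16 - 20 = -36)
z(r) = (-24 + r)/(-1 + r) (z(r) = (r - 24)/(r - 1) = (-24 + r)/(-1 + r))
K(j, b) = 54 + 6*b + 6*j (K(j, b) = 6*((j + b) + 9) = 6*((b + j) + 9) = 6*(9 + b + j) = 54 + 6*b + 6*j)
z(y(5)) + K(-39, 15) = (-24 - 36)/(-1 - 36) + (54 + 6*15 + 6*(-39)) = -60/(-37) + (54 + 90 - 234) = -1/37*(-60) - 90 = 60/37 - 90 = -3270/37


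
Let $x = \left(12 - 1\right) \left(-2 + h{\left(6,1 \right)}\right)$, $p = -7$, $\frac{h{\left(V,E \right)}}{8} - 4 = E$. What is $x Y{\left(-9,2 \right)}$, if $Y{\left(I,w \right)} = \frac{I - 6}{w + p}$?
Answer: $1254$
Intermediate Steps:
$h{\left(V,E \right)} = 32 + 8 E$
$x = 418$ ($x = \left(12 - 1\right) \left(-2 + \left(32 + 8 \cdot 1\right)\right) = 11 \left(-2 + \left(32 + 8\right)\right) = 11 \left(-2 + 40\right) = 11 \cdot 38 = 418$)
$Y{\left(I,w \right)} = \frac{-6 + I}{-7 + w}$ ($Y{\left(I,w \right)} = \frac{I - 6}{w - 7} = \frac{-6 + I}{-7 + w}$)
$x Y{\left(-9,2 \right)} = 418 \frac{-6 - 9}{-7 + 2} = 418 \frac{1}{-5} \left(-15\right) = 418 \left(\left(- \frac{1}{5}\right) \left(-15\right)\right) = 418 \cdot 3 = 1254$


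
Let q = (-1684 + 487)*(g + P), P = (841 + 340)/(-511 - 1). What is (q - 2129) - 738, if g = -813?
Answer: 498204185/512 ≈ 9.7306e+5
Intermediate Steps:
P = -1181/512 (P = 1181/(-512) = 1181*(-1/512) = -1181/512 ≈ -2.3066)
q = 499672089/512 (q = (-1684 + 487)*(-813 - 1181/512) = -1197*(-417437/512) = 499672089/512 ≈ 9.7592e+5)
(q - 2129) - 738 = (499672089/512 - 2129) - 738 = 498582041/512 - 738 = 498204185/512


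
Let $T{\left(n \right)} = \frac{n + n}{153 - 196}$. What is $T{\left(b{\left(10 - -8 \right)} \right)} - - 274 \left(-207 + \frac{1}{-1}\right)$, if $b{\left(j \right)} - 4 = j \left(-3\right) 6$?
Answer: $- \frac{2450016}{43} \approx -56977.0$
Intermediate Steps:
$b{\left(j \right)} = 4 - 18 j$ ($b{\left(j \right)} = 4 + j \left(-3\right) 6 = 4 + - 3 j 6 = 4 - 18 j$)
$T{\left(n \right)} = - \frac{2 n}{43}$ ($T{\left(n \right)} = \frac{2 n}{-43} = 2 n \left(- \frac{1}{43}\right) = - \frac{2 n}{43}$)
$T{\left(b{\left(10 - -8 \right)} \right)} - - 274 \left(-207 + \frac{1}{-1}\right) = - \frac{2 \left(4 - 18 \left(10 - -8\right)\right)}{43} - - 274 \left(-207 + \frac{1}{-1}\right) = - \frac{2 \left(4 - 18 \left(10 + 8\right)\right)}{43} - - 274 \left(-207 - 1\right) = - \frac{2 \left(4 - 324\right)}{43} - \left(-274\right) \left(-208\right) = - \frac{2 \left(4 - 324\right)}{43} - 56992 = \left(- \frac{2}{43}\right) \left(-320\right) - 56992 = \frac{640}{43} - 56992 = - \frac{2450016}{43}$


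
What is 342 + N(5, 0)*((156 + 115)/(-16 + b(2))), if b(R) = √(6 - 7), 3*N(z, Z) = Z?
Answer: 342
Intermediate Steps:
N(z, Z) = Z/3
b(R) = I (b(R) = √(-1) = I)
342 + N(5, 0)*((156 + 115)/(-16 + b(2))) = 342 + ((⅓)*0)*((156 + 115)/(-16 + I)) = 342 + 0*(271*((-16 - I)/257)) = 342 + 0*(271*(-16 - I)/257) = 342 + 0 = 342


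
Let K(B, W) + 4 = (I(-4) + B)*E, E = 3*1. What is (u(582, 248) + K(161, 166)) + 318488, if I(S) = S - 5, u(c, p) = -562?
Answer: 318378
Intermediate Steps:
E = 3
I(S) = -5 + S
K(B, W) = -31 + 3*B (K(B, W) = -4 + ((-5 - 4) + B)*3 = -4 + (-9 + B)*3 = -4 + (-27 + 3*B) = -31 + 3*B)
(u(582, 248) + K(161, 166)) + 318488 = (-562 + (-31 + 3*161)) + 318488 = (-562 + (-31 + 483)) + 318488 = (-562 + 452) + 318488 = -110 + 318488 = 318378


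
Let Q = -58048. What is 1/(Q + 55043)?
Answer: -1/3005 ≈ -0.00033278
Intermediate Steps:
1/(Q + 55043) = 1/(-58048 + 55043) = 1/(-3005) = -1/3005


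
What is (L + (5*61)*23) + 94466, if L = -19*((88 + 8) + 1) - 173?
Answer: 99465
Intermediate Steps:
L = -2016 (L = -19*(96 + 1) - 173 = -19*97 - 173 = -1843 - 173 = -2016)
(L + (5*61)*23) + 94466 = (-2016 + (5*61)*23) + 94466 = (-2016 + 305*23) + 94466 = (-2016 + 7015) + 94466 = 4999 + 94466 = 99465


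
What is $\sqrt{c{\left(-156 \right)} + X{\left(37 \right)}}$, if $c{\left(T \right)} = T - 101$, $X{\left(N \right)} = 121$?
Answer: $2 i \sqrt{34} \approx 11.662 i$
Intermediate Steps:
$c{\left(T \right)} = -101 + T$
$\sqrt{c{\left(-156 \right)} + X{\left(37 \right)}} = \sqrt{\left(-101 - 156\right) + 121} = \sqrt{-257 + 121} = \sqrt{-136} = 2 i \sqrt{34}$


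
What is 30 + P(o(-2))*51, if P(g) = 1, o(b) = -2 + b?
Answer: 81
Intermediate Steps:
30 + P(o(-2))*51 = 30 + 1*51 = 30 + 51 = 81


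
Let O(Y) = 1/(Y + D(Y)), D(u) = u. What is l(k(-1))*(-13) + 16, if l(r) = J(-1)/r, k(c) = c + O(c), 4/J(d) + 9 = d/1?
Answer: 188/15 ≈ 12.533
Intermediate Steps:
O(Y) = 1/(2*Y) (O(Y) = 1/(Y + Y) = 1/(2*Y))
J(d) = 4/(-9 + d) (J(d) = 4/(-9 + d/1) = 4/(-9 + d*1) = 4/(-9 + d))
k(c) = c + 1/(2*c)
l(r) = -2/(5*r) (l(r) = (4/(-9 - 1))/r = (4/(-10))/r = (4*(-⅒))/r = -2/(5*r))
l(k(-1))*(-13) + 16 = -2/(5*(-1 + (½)/(-1)))*(-13) + 16 = -2/(5*(-1 + (½)*(-1)))*(-13) + 16 = -2/(5*(-1 - ½))*(-13) + 16 = -2/(5*(-3/2))*(-13) + 16 = -⅖*(-⅔)*(-13) + 16 = (4/15)*(-13) + 16 = -52/15 + 16 = 188/15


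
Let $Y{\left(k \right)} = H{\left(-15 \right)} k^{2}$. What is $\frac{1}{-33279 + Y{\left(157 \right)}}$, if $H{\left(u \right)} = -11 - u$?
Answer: $\frac{1}{65317} \approx 1.531 \cdot 10^{-5}$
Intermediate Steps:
$Y{\left(k \right)} = 4 k^{2}$ ($Y{\left(k \right)} = \left(-11 - -15\right) k^{2} = \left(-11 + 15\right) k^{2} = 4 k^{2}$)
$\frac{1}{-33279 + Y{\left(157 \right)}} = \frac{1}{-33279 + 4 \cdot 157^{2}} = \frac{1}{-33279 + 4 \cdot 24649} = \frac{1}{-33279 + 98596} = \frac{1}{65317}$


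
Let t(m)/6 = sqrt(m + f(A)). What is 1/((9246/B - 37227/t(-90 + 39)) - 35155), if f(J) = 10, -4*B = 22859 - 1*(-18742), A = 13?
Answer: -1108681916624044/39006308429238370125 - 4772344773602*I*sqrt(41)/39006308429238370125 ≈ -2.8423e-5 - 7.8341e-7*I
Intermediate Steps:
B = -41601/4 (B = -(22859 - 1*(-18742))/4 = -(22859 + 18742)/4 = -1/4*41601 = -41601/4 ≈ -10400.)
t(m) = 6*sqrt(10 + m) (t(m) = 6*sqrt(m + 10) = 6*sqrt(10 + m))
1/((9246/B - 37227/t(-90 + 39)) - 35155) = 1/((9246/(-41601/4) - 37227*1/(6*sqrt(10 + (-90 + 39)))) - 35155) = 1/((9246*(-4/41601) - 37227*1/(6*sqrt(10 - 51))) - 35155) = 1/((-12328/13867 - 37227*(-I*sqrt(41)/246)) - 35155) = 1/((-12328/13867 - (-12409)*I*sqrt(41)/82) - 35155) = 1/((-12328/13867 + 12409*I*sqrt(41)/82) - 35155) = 1/(-487506713/13867 + 12409*I*sqrt(41)/82)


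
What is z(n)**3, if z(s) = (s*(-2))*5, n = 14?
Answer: -2744000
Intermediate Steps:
z(s) = -10*s (z(s) = -2*s*5 = -10*s)
z(n)**3 = (-10*14)**3 = (-140)**3 = -2744000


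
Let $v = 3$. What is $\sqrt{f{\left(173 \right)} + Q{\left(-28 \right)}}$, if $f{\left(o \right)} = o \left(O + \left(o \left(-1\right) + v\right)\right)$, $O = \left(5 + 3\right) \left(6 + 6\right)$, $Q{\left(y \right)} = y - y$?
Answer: $i \sqrt{12802} \approx 113.15 i$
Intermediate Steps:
$Q{\left(y \right)} = 0$
$O = 96$ ($O = 8 \cdot 12 = 96$)
$f{\left(o \right)} = o \left(99 - o\right)$ ($f{\left(o \right)} = o \left(96 + \left(o \left(-1\right) + 3\right)\right) = o \left(96 - \left(-3 + o\right)\right) = o \left(99 - o\right)$)
$\sqrt{f{\left(173 \right)} + Q{\left(-28 \right)}} = \sqrt{173 \left(99 - 173\right) + 0} = \sqrt{173 \left(-74\right) + 0} = \sqrt{-12802 + 0} = \sqrt{-12802} = i \sqrt{12802}$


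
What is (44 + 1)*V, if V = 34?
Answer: 1530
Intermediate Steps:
(44 + 1)*V = (44 + 1)*34 = 45*34 = 1530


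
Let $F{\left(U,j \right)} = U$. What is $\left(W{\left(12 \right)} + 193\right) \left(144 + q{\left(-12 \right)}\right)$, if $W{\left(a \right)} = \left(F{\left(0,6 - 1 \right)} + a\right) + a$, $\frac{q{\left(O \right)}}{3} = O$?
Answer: $23436$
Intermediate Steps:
$q{\left(O \right)} = 3 O$
$W{\left(a \right)} = 2 a$ ($W{\left(a \right)} = \left(0 + a\right) + a = a + a = 2 a$)
$\left(W{\left(12 \right)} + 193\right) \left(144 + q{\left(-12 \right)}\right) = \left(2 \cdot 12 + 193\right) \left(144 + 3 \left(-12\right)\right) = \left(24 + 193\right) \left(144 - 36\right) = 217 \cdot 108 = 23436$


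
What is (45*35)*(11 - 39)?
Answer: -44100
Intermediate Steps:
(45*35)*(11 - 39) = 1575*(-28) = -44100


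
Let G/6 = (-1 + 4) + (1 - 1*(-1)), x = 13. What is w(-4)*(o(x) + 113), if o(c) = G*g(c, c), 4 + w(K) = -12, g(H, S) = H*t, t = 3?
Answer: -20528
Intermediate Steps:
g(H, S) = 3*H (g(H, S) = H*3 = 3*H)
w(K) = -16 (w(K) = -4 - 12 = -16)
G = 30 (G = 6*((-1 + 4) + (1 - 1*(-1))) = 6*(3 + (1 + 1)) = 6*(3 + 2) = 6*5 = 30)
o(c) = 90*c (o(c) = 30*(3*c) = 90*c)
w(-4)*(o(x) + 113) = -16*(90*13 + 113) = -16*(1170 + 113) = -16*1283 = -20528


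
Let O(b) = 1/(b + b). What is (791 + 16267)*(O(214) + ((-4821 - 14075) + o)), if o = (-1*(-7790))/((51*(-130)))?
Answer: -15245124923999/47294 ≈ -3.2235e+8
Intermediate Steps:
O(b) = 1/(2*b)
o = -779/663 (o = 7790/(-6630) = 7790*(-1/6630) = -779/663 ≈ -1.1750)
(791 + 16267)*(O(214) + ((-4821 - 14075) + o)) = (791 + 16267)*((1/2)/214 + ((-4821 - 14075) - 779/663)) = 17058*((1/2)*(1/214) + (-18896 - 779/663)) = 17058*(1/428 - 12528827/663) = 17058*(-5362337293/283764) = -15245124923999/47294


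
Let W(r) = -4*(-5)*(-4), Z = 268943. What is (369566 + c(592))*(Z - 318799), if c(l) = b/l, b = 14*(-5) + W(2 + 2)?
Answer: -681727584952/37 ≈ -1.8425e+10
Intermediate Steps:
W(r) = -80 (W(r) = 20*(-4) = -80)
b = -150 (b = 14*(-5) - 80 = -70 - 80 = -150)
c(l) = -150/l
(369566 + c(592))*(Z - 318799) = (369566 - 150/592)*(268943 - 318799) = (369566 - 150*1/592)*(-49856) = (369566 - 75/296)*(-49856) = (109391461/296)*(-49856) = -681727584952/37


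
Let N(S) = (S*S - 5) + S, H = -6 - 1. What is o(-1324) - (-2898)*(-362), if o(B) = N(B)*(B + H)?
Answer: -2332491233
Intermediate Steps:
H = -7
N(S) = -5 + S + S² (N(S) = (S² - 5) + S = (-5 + S²) + S = -5 + S + S²)
o(B) = (-7 + B)*(-5 + B + B²) (o(B) = (-5 + B + B²)*(B - 7) = (-5 + B + B²)*(-7 + B) = (-7 + B)*(-5 + B + B²))
o(-1324) - (-2898)*(-362) = (-7 - 1324)*(-5 - 1324 + (-1324)²) - (-2898)*(-362) = -1331*(-5 - 1324 + 1752976) - 1*1049076 = -1331*1751647 - 1049076 = -2331442157 - 1049076 = -2332491233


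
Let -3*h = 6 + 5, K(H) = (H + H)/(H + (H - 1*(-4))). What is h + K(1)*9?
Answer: -⅔ ≈ -0.66667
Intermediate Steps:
K(H) = 2*H/(4 + 2*H) (K(H) = (2*H)/(H + (H + 4)) = (2*H)/(H + (4 + H)) = (2*H)/(4 + 2*H) = 2*H/(4 + 2*H))
h = -11/3 (h = -(6 + 5)/3 = -⅓*11 = -11/3 ≈ -3.6667)
h + K(1)*9 = -11/3 + (1/(2 + 1))*9 = -11/3 + (1/3)*9 = -11/3 + (1*(⅓))*9 = -11/3 + (⅓)*9 = -11/3 + 3 = -⅔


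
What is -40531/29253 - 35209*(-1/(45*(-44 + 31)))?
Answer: -351226504/5704335 ≈ -61.572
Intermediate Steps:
-40531/29253 - 35209*(-1/(45*(-44 + 31))) = -40531*1/29253 - 35209/((-45*(-13))) = -40531/29253 - 35209/585 = -351226504/5704335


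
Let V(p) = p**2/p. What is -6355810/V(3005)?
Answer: -1271162/601 ≈ -2115.1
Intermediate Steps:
V(p) = p
-6355810/V(3005) = -6355810/3005 = -6355810*1/3005 = -1271162/601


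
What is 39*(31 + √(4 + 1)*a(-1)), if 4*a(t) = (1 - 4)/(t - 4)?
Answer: 1209 + 117*√5/20 ≈ 1222.1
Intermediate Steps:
a(t) = -3/(4*(-4 + t)) (a(t) = ((1 - 4)/(t - 4))/4 = (-3/(-4 + t))/4 = -3/(4*(-4 + t)))
39*(31 + √(4 + 1)*a(-1)) = 39*(31 + √(4 + 1)*(-3/(-16 + 4*(-1)))) = 39*(31 + √5*(-3/(-16 - 4))) = 39*(31 + √5*(-3/(-20))) = 39*(31 + √5*(-3*(-1/20))) = 39*(31 + √5*(3/20)) = 39*(31 + 3*√5/20) = 1209 + 117*√5/20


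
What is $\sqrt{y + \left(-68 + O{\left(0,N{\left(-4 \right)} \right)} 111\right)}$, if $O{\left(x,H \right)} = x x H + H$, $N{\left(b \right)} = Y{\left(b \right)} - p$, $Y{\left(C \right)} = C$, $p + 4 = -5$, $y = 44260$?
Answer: $\sqrt{44747} \approx 211.53$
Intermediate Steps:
$p = -9$ ($p = -4 - 5 = -9$)
$N{\left(b \right)} = 9 + b$ ($N{\left(b \right)} = b - -9 = b + 9 = 9 + b$)
$O{\left(x,H \right)} = H + H x^{2}$ ($O{\left(x,H \right)} = x^{2} H + H = H x^{2} + H = H + H x^{2}$)
$\sqrt{y + \left(-68 + O{\left(0,N{\left(-4 \right)} \right)} 111\right)} = \sqrt{44260 - \left(68 - \left(9 - 4\right) \left(1 + 0^{2}\right) 111\right)} = \sqrt{44260 - \left(68 - 5 \left(1 + 0\right) 111\right)} = \sqrt{44260 - \left(68 - 5 \cdot 1 \cdot 111\right)} = \sqrt{44260 + \left(-68 + 5 \cdot 111\right)} = \sqrt{44260 + \left(-68 + 555\right)} = \sqrt{44260 + 487} = \sqrt{44747}$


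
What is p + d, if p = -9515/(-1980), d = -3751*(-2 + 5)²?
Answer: -1215151/36 ≈ -33754.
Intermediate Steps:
d = -33759 (d = -3751*3² = -3751*9 = -33759)
p = 173/36 (p = -9515*(-1/1980) = 173/36 ≈ 4.8056)
p + d = 173/36 - 33759 = -1215151/36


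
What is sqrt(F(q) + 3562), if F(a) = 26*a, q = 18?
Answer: sqrt(4030) ≈ 63.482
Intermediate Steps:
sqrt(F(q) + 3562) = sqrt(26*18 + 3562) = sqrt(468 + 3562) = sqrt(4030)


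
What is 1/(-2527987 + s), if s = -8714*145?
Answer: -1/3791517 ≈ -2.6375e-7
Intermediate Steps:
s = -1263530
1/(-2527987 + s) = 1/(-2527987 - 1263530) = 1/(-3791517) = -1/3791517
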